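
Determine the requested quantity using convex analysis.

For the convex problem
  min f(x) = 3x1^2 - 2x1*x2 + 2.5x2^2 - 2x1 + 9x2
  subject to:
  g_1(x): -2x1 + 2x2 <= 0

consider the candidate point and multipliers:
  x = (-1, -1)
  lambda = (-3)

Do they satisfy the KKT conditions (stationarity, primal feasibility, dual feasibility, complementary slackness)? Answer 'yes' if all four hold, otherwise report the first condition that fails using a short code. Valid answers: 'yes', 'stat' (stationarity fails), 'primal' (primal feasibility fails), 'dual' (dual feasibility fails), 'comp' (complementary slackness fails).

Gradient of f: grad f(x) = Q x + c = (-6, 6)
Constraint values g_i(x) = a_i^T x - b_i:
  g_1((-1, -1)) = 0
Stationarity residual: grad f(x) + sum_i lambda_i a_i = (0, 0)
  -> stationarity OK
Primal feasibility (all g_i <= 0): OK
Dual feasibility (all lambda_i >= 0): FAILS
Complementary slackness (lambda_i * g_i(x) = 0 for all i): OK

Verdict: the first failing condition is dual_feasibility -> dual.

dual


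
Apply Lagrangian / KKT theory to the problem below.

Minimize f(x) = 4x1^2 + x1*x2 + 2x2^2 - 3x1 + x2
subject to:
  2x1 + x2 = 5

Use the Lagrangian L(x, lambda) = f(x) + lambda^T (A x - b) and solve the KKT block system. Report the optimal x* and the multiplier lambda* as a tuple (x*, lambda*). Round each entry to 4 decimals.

Form the Lagrangian:
  L(x, lambda) = (1/2) x^T Q x + c^T x + lambda^T (A x - b)
Stationarity (grad_x L = 0): Q x + c + A^T lambda = 0.
Primal feasibility: A x = b.

This gives the KKT block system:
  [ Q   A^T ] [ x     ]   [-c ]
  [ A    0  ] [ lambda ] = [ b ]

Solving the linear system:
  x*      = (2, 1)
  lambda* = (-7)
  f(x*)   = 15

x* = (2, 1), lambda* = (-7)


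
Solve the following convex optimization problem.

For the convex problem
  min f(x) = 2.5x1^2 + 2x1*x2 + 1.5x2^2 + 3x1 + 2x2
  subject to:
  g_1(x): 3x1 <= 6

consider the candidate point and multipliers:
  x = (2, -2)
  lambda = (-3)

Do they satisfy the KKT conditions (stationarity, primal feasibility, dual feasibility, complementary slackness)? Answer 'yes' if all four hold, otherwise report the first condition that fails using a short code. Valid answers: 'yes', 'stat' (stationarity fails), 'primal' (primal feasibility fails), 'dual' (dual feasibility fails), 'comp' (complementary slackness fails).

Gradient of f: grad f(x) = Q x + c = (9, 0)
Constraint values g_i(x) = a_i^T x - b_i:
  g_1((2, -2)) = 0
Stationarity residual: grad f(x) + sum_i lambda_i a_i = (0, 0)
  -> stationarity OK
Primal feasibility (all g_i <= 0): OK
Dual feasibility (all lambda_i >= 0): FAILS
Complementary slackness (lambda_i * g_i(x) = 0 for all i): OK

Verdict: the first failing condition is dual_feasibility -> dual.

dual


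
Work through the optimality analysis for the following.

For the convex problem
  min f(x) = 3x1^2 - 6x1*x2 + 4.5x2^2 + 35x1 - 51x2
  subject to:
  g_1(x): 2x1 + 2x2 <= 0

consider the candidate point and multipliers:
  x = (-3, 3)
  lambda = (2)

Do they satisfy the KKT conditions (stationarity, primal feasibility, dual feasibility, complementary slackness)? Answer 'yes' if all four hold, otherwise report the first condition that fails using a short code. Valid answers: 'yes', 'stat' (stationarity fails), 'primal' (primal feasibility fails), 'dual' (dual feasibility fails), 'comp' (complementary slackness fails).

Gradient of f: grad f(x) = Q x + c = (-1, -6)
Constraint values g_i(x) = a_i^T x - b_i:
  g_1((-3, 3)) = 0
Stationarity residual: grad f(x) + sum_i lambda_i a_i = (3, -2)
  -> stationarity FAILS
Primal feasibility (all g_i <= 0): OK
Dual feasibility (all lambda_i >= 0): OK
Complementary slackness (lambda_i * g_i(x) = 0 for all i): OK

Verdict: the first failing condition is stationarity -> stat.

stat


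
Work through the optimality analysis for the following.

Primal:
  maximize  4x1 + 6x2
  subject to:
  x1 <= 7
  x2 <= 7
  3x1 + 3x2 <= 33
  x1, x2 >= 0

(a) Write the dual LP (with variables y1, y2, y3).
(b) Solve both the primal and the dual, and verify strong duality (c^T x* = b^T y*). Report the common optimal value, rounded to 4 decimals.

The standard primal-dual pair for 'max c^T x s.t. A x <= b, x >= 0' is:
  Dual:  min b^T y  s.t.  A^T y >= c,  y >= 0.

So the dual LP is:
  minimize  7y1 + 7y2 + 33y3
  subject to:
    y1 + 3y3 >= 4
    y2 + 3y3 >= 6
    y1, y2, y3 >= 0

Solving the primal: x* = (4, 7).
  primal value c^T x* = 58.
Solving the dual: y* = (0, 2, 1.3333).
  dual value b^T y* = 58.
Strong duality: c^T x* = b^T y*. Confirmed.

58


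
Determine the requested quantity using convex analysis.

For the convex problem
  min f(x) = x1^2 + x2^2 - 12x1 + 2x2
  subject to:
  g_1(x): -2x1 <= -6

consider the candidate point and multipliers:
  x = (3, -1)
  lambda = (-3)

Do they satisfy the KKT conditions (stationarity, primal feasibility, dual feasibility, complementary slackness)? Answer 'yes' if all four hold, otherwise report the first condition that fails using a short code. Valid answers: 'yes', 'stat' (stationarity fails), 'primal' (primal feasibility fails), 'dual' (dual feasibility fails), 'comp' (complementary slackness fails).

Gradient of f: grad f(x) = Q x + c = (-6, 0)
Constraint values g_i(x) = a_i^T x - b_i:
  g_1((3, -1)) = 0
Stationarity residual: grad f(x) + sum_i lambda_i a_i = (0, 0)
  -> stationarity OK
Primal feasibility (all g_i <= 0): OK
Dual feasibility (all lambda_i >= 0): FAILS
Complementary slackness (lambda_i * g_i(x) = 0 for all i): OK

Verdict: the first failing condition is dual_feasibility -> dual.

dual


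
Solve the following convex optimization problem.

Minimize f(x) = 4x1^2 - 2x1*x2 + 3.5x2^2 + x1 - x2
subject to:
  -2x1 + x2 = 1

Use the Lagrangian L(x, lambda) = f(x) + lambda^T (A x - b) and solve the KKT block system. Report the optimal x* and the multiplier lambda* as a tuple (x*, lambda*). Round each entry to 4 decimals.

Form the Lagrangian:
  L(x, lambda) = (1/2) x^T Q x + c^T x + lambda^T (A x - b)
Stationarity (grad_x L = 0): Q x + c + A^T lambda = 0.
Primal feasibility: A x = b.

This gives the KKT block system:
  [ Q   A^T ] [ x     ]   [-c ]
  [ A    0  ] [ lambda ] = [ b ]

Solving the linear system:
  x*      = (-0.3929, 0.2143)
  lambda* = (-1.2857)
  f(x*)   = 0.3393

x* = (-0.3929, 0.2143), lambda* = (-1.2857)


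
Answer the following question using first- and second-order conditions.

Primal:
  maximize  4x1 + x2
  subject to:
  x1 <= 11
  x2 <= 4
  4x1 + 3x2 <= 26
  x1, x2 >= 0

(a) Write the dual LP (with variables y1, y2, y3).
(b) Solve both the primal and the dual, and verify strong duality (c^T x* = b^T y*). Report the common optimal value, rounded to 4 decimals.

The standard primal-dual pair for 'max c^T x s.t. A x <= b, x >= 0' is:
  Dual:  min b^T y  s.t.  A^T y >= c,  y >= 0.

So the dual LP is:
  minimize  11y1 + 4y2 + 26y3
  subject to:
    y1 + 4y3 >= 4
    y2 + 3y3 >= 1
    y1, y2, y3 >= 0

Solving the primal: x* = (6.5, 0).
  primal value c^T x* = 26.
Solving the dual: y* = (0, 0, 1).
  dual value b^T y* = 26.
Strong duality: c^T x* = b^T y*. Confirmed.

26


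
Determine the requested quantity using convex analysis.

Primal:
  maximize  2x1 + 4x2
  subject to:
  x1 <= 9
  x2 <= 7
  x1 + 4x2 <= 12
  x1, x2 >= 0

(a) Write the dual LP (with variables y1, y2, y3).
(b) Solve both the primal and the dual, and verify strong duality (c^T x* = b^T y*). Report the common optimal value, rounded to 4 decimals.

The standard primal-dual pair for 'max c^T x s.t. A x <= b, x >= 0' is:
  Dual:  min b^T y  s.t.  A^T y >= c,  y >= 0.

So the dual LP is:
  minimize  9y1 + 7y2 + 12y3
  subject to:
    y1 + y3 >= 2
    y2 + 4y3 >= 4
    y1, y2, y3 >= 0

Solving the primal: x* = (9, 0.75).
  primal value c^T x* = 21.
Solving the dual: y* = (1, 0, 1).
  dual value b^T y* = 21.
Strong duality: c^T x* = b^T y*. Confirmed.

21


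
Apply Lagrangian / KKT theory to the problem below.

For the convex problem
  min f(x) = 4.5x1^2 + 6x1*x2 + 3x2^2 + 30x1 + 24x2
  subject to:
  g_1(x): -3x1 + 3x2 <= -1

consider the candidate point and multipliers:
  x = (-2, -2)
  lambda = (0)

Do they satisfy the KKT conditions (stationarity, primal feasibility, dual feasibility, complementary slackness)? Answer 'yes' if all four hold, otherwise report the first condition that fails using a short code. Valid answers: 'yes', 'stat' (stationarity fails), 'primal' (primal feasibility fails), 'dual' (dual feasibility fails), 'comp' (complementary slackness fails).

Gradient of f: grad f(x) = Q x + c = (0, 0)
Constraint values g_i(x) = a_i^T x - b_i:
  g_1((-2, -2)) = 1
Stationarity residual: grad f(x) + sum_i lambda_i a_i = (0, 0)
  -> stationarity OK
Primal feasibility (all g_i <= 0): FAILS
Dual feasibility (all lambda_i >= 0): OK
Complementary slackness (lambda_i * g_i(x) = 0 for all i): OK

Verdict: the first failing condition is primal_feasibility -> primal.

primal


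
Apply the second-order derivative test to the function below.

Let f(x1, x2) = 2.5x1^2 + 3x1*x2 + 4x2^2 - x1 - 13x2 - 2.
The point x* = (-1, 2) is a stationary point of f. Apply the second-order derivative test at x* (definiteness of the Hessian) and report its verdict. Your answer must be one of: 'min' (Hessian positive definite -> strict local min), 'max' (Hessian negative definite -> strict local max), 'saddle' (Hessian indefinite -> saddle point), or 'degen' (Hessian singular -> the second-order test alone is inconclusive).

Compute the Hessian H = grad^2 f:
  H = [[5, 3], [3, 8]]
Verify stationarity: grad f(x*) = H x* + g = (0, 0).
Eigenvalues of H: 3.1459, 9.8541.
Both eigenvalues > 0, so H is positive definite -> x* is a strict local min.

min


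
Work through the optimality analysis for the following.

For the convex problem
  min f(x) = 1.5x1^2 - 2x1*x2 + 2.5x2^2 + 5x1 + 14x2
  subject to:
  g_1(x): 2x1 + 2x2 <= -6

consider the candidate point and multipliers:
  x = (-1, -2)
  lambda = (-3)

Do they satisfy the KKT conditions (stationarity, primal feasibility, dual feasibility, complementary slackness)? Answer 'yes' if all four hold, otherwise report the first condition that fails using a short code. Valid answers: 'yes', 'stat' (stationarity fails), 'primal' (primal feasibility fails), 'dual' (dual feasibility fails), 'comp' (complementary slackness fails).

Gradient of f: grad f(x) = Q x + c = (6, 6)
Constraint values g_i(x) = a_i^T x - b_i:
  g_1((-1, -2)) = 0
Stationarity residual: grad f(x) + sum_i lambda_i a_i = (0, 0)
  -> stationarity OK
Primal feasibility (all g_i <= 0): OK
Dual feasibility (all lambda_i >= 0): FAILS
Complementary slackness (lambda_i * g_i(x) = 0 for all i): OK

Verdict: the first failing condition is dual_feasibility -> dual.

dual


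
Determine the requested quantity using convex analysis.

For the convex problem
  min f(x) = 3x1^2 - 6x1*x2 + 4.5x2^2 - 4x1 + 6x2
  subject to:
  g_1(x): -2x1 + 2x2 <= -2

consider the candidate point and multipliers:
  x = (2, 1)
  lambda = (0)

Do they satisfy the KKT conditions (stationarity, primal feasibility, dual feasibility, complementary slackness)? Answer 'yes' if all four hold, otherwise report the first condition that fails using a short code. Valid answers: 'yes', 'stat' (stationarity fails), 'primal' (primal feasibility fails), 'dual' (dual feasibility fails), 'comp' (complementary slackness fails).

Gradient of f: grad f(x) = Q x + c = (2, 3)
Constraint values g_i(x) = a_i^T x - b_i:
  g_1((2, 1)) = 0
Stationarity residual: grad f(x) + sum_i lambda_i a_i = (2, 3)
  -> stationarity FAILS
Primal feasibility (all g_i <= 0): OK
Dual feasibility (all lambda_i >= 0): OK
Complementary slackness (lambda_i * g_i(x) = 0 for all i): OK

Verdict: the first failing condition is stationarity -> stat.

stat


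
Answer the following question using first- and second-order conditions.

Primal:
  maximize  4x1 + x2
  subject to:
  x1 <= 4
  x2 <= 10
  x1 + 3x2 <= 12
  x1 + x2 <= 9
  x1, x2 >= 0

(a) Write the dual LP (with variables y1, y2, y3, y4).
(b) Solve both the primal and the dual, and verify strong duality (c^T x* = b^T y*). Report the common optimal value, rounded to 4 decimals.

The standard primal-dual pair for 'max c^T x s.t. A x <= b, x >= 0' is:
  Dual:  min b^T y  s.t.  A^T y >= c,  y >= 0.

So the dual LP is:
  minimize  4y1 + 10y2 + 12y3 + 9y4
  subject to:
    y1 + y3 + y4 >= 4
    y2 + 3y3 + y4 >= 1
    y1, y2, y3, y4 >= 0

Solving the primal: x* = (4, 2.6667).
  primal value c^T x* = 18.6667.
Solving the dual: y* = (3.6667, 0, 0.3333, 0).
  dual value b^T y* = 18.6667.
Strong duality: c^T x* = b^T y*. Confirmed.

18.6667


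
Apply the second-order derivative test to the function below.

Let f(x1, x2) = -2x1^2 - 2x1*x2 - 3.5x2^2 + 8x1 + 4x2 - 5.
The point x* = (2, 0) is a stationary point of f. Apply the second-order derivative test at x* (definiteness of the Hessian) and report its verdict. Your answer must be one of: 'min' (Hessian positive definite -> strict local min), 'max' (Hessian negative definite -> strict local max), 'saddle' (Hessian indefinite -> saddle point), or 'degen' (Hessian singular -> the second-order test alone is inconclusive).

Compute the Hessian H = grad^2 f:
  H = [[-4, -2], [-2, -7]]
Verify stationarity: grad f(x*) = H x* + g = (0, 0).
Eigenvalues of H: -8, -3.
Both eigenvalues < 0, so H is negative definite -> x* is a strict local max.

max


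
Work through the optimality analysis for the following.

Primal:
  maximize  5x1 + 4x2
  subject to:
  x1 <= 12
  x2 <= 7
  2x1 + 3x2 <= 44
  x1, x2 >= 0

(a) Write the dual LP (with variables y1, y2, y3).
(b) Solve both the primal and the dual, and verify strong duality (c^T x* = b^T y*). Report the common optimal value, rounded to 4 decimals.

The standard primal-dual pair for 'max c^T x s.t. A x <= b, x >= 0' is:
  Dual:  min b^T y  s.t.  A^T y >= c,  y >= 0.

So the dual LP is:
  minimize  12y1 + 7y2 + 44y3
  subject to:
    y1 + 2y3 >= 5
    y2 + 3y3 >= 4
    y1, y2, y3 >= 0

Solving the primal: x* = (12, 6.6667).
  primal value c^T x* = 86.6667.
Solving the dual: y* = (2.3333, 0, 1.3333).
  dual value b^T y* = 86.6667.
Strong duality: c^T x* = b^T y*. Confirmed.

86.6667


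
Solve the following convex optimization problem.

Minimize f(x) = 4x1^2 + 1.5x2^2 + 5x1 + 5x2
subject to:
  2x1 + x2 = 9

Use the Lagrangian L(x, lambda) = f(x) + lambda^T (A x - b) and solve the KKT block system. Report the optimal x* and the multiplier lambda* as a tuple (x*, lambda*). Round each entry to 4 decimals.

Form the Lagrangian:
  L(x, lambda) = (1/2) x^T Q x + c^T x + lambda^T (A x - b)
Stationarity (grad_x L = 0): Q x + c + A^T lambda = 0.
Primal feasibility: A x = b.

This gives the KKT block system:
  [ Q   A^T ] [ x     ]   [-c ]
  [ A    0  ] [ lambda ] = [ b ]

Solving the linear system:
  x*      = (2.95, 3.1)
  lambda* = (-14.3)
  f(x*)   = 79.475

x* = (2.95, 3.1), lambda* = (-14.3)


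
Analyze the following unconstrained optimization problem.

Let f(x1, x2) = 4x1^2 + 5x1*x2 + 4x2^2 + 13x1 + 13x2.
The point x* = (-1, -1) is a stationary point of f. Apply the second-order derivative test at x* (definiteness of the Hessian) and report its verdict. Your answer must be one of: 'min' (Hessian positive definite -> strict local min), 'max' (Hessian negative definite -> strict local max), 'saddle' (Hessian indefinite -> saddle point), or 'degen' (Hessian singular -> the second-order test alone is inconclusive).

Compute the Hessian H = grad^2 f:
  H = [[8, 5], [5, 8]]
Verify stationarity: grad f(x*) = H x* + g = (0, 0).
Eigenvalues of H: 3, 13.
Both eigenvalues > 0, so H is positive definite -> x* is a strict local min.

min


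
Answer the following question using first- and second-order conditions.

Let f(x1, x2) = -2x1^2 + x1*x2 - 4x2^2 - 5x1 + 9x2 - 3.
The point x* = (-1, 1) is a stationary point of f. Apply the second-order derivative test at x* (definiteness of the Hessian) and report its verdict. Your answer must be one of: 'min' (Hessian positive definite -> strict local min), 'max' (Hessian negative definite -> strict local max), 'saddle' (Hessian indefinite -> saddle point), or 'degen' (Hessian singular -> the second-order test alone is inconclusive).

Compute the Hessian H = grad^2 f:
  H = [[-4, 1], [1, -8]]
Verify stationarity: grad f(x*) = H x* + g = (0, 0).
Eigenvalues of H: -8.2361, -3.7639.
Both eigenvalues < 0, so H is negative definite -> x* is a strict local max.

max


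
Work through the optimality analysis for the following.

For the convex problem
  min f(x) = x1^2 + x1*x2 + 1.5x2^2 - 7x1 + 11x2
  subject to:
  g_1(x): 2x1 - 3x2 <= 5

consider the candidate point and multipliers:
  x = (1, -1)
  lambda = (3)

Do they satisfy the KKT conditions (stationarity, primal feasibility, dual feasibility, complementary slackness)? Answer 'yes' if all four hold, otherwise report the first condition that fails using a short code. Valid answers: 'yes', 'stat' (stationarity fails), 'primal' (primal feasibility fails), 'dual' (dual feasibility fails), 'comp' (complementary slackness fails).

Gradient of f: grad f(x) = Q x + c = (-6, 9)
Constraint values g_i(x) = a_i^T x - b_i:
  g_1((1, -1)) = 0
Stationarity residual: grad f(x) + sum_i lambda_i a_i = (0, 0)
  -> stationarity OK
Primal feasibility (all g_i <= 0): OK
Dual feasibility (all lambda_i >= 0): OK
Complementary slackness (lambda_i * g_i(x) = 0 for all i): OK

Verdict: yes, KKT holds.

yes


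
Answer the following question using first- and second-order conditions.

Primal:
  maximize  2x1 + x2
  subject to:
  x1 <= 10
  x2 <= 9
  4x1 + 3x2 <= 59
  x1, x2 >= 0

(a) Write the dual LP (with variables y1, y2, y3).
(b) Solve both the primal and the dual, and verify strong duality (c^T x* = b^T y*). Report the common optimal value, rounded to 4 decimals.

The standard primal-dual pair for 'max c^T x s.t. A x <= b, x >= 0' is:
  Dual:  min b^T y  s.t.  A^T y >= c,  y >= 0.

So the dual LP is:
  minimize  10y1 + 9y2 + 59y3
  subject to:
    y1 + 4y3 >= 2
    y2 + 3y3 >= 1
    y1, y2, y3 >= 0

Solving the primal: x* = (10, 6.3333).
  primal value c^T x* = 26.3333.
Solving the dual: y* = (0.6667, 0, 0.3333).
  dual value b^T y* = 26.3333.
Strong duality: c^T x* = b^T y*. Confirmed.

26.3333


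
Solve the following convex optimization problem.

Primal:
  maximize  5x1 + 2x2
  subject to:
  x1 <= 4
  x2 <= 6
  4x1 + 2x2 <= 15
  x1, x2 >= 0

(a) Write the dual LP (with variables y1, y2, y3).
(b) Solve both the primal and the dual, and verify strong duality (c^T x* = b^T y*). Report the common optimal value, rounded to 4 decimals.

The standard primal-dual pair for 'max c^T x s.t. A x <= b, x >= 0' is:
  Dual:  min b^T y  s.t.  A^T y >= c,  y >= 0.

So the dual LP is:
  minimize  4y1 + 6y2 + 15y3
  subject to:
    y1 + 4y3 >= 5
    y2 + 2y3 >= 2
    y1, y2, y3 >= 0

Solving the primal: x* = (3.75, 0).
  primal value c^T x* = 18.75.
Solving the dual: y* = (0, 0, 1.25).
  dual value b^T y* = 18.75.
Strong duality: c^T x* = b^T y*. Confirmed.

18.75


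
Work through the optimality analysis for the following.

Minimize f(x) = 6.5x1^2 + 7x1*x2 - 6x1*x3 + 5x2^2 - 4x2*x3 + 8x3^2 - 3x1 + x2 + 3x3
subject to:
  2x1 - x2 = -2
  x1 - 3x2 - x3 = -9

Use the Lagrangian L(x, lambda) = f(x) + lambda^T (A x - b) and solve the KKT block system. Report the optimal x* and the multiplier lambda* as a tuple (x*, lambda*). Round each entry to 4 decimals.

Form the Lagrangian:
  L(x, lambda) = (1/2) x^T Q x + c^T x + lambda^T (A x - b)
Stationarity (grad_x L = 0): Q x + c + A^T lambda = 0.
Primal feasibility: A x = b.

This gives the KKT block system:
  [ Q   A^T ] [ x     ]   [-c ]
  [ A    0  ] [ lambda ] = [ b ]

Solving the linear system:
  x*      = (0.3285, 2.657, 1.3575)
  lambda* = (-11.9227, 12.1208)
  f(x*)   = 45.4928

x* = (0.3285, 2.657, 1.3575), lambda* = (-11.9227, 12.1208)


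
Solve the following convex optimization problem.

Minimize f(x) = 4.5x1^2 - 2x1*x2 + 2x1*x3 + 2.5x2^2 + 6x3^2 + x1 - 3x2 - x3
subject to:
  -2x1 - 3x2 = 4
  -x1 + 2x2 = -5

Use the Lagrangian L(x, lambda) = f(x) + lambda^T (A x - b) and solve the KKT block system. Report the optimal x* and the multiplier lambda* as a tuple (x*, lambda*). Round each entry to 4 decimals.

Form the Lagrangian:
  L(x, lambda) = (1/2) x^T Q x + c^T x + lambda^T (A x - b)
Stationarity (grad_x L = 0): Q x + c + A^T lambda = 0.
Primal feasibility: A x = b.

This gives the KKT block system:
  [ Q   A^T ] [ x     ]   [-c ]
  [ A    0  ] [ lambda ] = [ b ]

Solving the linear system:
  x*      = (1, -2, -0.0833)
  lambda* = (1.8095, 10.2143)
  f(x*)   = 25.4583

x* = (1, -2, -0.0833), lambda* = (1.8095, 10.2143)


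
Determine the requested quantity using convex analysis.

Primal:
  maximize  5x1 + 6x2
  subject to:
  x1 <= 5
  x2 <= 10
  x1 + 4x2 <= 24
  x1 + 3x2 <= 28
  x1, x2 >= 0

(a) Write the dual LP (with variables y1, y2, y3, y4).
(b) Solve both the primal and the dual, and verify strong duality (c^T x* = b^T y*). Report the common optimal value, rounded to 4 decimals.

The standard primal-dual pair for 'max c^T x s.t. A x <= b, x >= 0' is:
  Dual:  min b^T y  s.t.  A^T y >= c,  y >= 0.

So the dual LP is:
  minimize  5y1 + 10y2 + 24y3 + 28y4
  subject to:
    y1 + y3 + y4 >= 5
    y2 + 4y3 + 3y4 >= 6
    y1, y2, y3, y4 >= 0

Solving the primal: x* = (5, 4.75).
  primal value c^T x* = 53.5.
Solving the dual: y* = (3.5, 0, 1.5, 0).
  dual value b^T y* = 53.5.
Strong duality: c^T x* = b^T y*. Confirmed.

53.5


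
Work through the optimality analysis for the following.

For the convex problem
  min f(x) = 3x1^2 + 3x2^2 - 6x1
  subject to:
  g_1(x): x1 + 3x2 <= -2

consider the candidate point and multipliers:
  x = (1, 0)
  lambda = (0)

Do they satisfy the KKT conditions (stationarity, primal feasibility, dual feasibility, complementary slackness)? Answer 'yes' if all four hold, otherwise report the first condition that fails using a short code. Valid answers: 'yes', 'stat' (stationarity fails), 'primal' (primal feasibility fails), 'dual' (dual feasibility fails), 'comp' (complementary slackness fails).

Gradient of f: grad f(x) = Q x + c = (0, 0)
Constraint values g_i(x) = a_i^T x - b_i:
  g_1((1, 0)) = 3
Stationarity residual: grad f(x) + sum_i lambda_i a_i = (0, 0)
  -> stationarity OK
Primal feasibility (all g_i <= 0): FAILS
Dual feasibility (all lambda_i >= 0): OK
Complementary slackness (lambda_i * g_i(x) = 0 for all i): OK

Verdict: the first failing condition is primal_feasibility -> primal.

primal


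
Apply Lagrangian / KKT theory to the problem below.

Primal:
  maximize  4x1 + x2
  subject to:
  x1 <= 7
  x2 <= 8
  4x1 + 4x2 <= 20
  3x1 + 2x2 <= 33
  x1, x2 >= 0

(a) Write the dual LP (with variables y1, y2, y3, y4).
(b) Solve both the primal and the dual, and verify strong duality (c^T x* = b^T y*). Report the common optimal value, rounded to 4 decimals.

The standard primal-dual pair for 'max c^T x s.t. A x <= b, x >= 0' is:
  Dual:  min b^T y  s.t.  A^T y >= c,  y >= 0.

So the dual LP is:
  minimize  7y1 + 8y2 + 20y3 + 33y4
  subject to:
    y1 + 4y3 + 3y4 >= 4
    y2 + 4y3 + 2y4 >= 1
    y1, y2, y3, y4 >= 0

Solving the primal: x* = (5, 0).
  primal value c^T x* = 20.
Solving the dual: y* = (0, 0, 1, 0).
  dual value b^T y* = 20.
Strong duality: c^T x* = b^T y*. Confirmed.

20


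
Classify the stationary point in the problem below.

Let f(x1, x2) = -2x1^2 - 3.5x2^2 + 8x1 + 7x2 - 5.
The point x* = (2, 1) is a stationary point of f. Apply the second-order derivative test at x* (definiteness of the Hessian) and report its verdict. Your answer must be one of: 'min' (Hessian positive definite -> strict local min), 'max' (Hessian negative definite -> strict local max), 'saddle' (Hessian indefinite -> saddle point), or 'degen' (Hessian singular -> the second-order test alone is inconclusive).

Compute the Hessian H = grad^2 f:
  H = [[-4, 0], [0, -7]]
Verify stationarity: grad f(x*) = H x* + g = (0, 0).
Eigenvalues of H: -7, -4.
Both eigenvalues < 0, so H is negative definite -> x* is a strict local max.

max


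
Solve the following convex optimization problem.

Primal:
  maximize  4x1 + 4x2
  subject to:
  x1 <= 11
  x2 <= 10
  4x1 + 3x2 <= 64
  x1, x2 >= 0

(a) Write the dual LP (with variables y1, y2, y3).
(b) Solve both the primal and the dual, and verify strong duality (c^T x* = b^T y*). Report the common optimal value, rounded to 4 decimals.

The standard primal-dual pair for 'max c^T x s.t. A x <= b, x >= 0' is:
  Dual:  min b^T y  s.t.  A^T y >= c,  y >= 0.

So the dual LP is:
  minimize  11y1 + 10y2 + 64y3
  subject to:
    y1 + 4y3 >= 4
    y2 + 3y3 >= 4
    y1, y2, y3 >= 0

Solving the primal: x* = (8.5, 10).
  primal value c^T x* = 74.
Solving the dual: y* = (0, 1, 1).
  dual value b^T y* = 74.
Strong duality: c^T x* = b^T y*. Confirmed.

74


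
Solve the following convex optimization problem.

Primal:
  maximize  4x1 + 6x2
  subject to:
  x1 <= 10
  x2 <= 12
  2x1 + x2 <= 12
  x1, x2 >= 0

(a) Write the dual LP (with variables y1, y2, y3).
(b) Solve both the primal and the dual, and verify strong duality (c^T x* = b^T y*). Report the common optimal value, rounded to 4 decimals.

The standard primal-dual pair for 'max c^T x s.t. A x <= b, x >= 0' is:
  Dual:  min b^T y  s.t.  A^T y >= c,  y >= 0.

So the dual LP is:
  minimize  10y1 + 12y2 + 12y3
  subject to:
    y1 + 2y3 >= 4
    y2 + y3 >= 6
    y1, y2, y3 >= 0

Solving the primal: x* = (0, 12).
  primal value c^T x* = 72.
Solving the dual: y* = (0, 4, 2).
  dual value b^T y* = 72.
Strong duality: c^T x* = b^T y*. Confirmed.

72


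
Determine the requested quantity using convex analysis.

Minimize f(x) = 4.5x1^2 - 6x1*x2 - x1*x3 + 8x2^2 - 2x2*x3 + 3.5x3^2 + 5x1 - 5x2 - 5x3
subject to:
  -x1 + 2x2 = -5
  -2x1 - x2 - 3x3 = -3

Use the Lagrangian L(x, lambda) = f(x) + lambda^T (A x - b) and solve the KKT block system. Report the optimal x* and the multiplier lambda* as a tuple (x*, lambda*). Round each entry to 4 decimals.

Form the Lagrangian:
  L(x, lambda) = (1/2) x^T Q x + c^T x + lambda^T (A x - b)
Stationarity (grad_x L = 0): Q x + c + A^T lambda = 0.
Primal feasibility: A x = b.

This gives the KKT block system:
  [ Q   A^T ] [ x     ]   [-c ]
  [ A    0  ] [ lambda ] = [ b ]

Solving the linear system:
  x*      = (1.1097, -1.9452, 0.9086)
  lambda* = (22.989, 1.3803)
  f(x*)   = 64.9086

x* = (1.1097, -1.9452, 0.9086), lambda* = (22.989, 1.3803)


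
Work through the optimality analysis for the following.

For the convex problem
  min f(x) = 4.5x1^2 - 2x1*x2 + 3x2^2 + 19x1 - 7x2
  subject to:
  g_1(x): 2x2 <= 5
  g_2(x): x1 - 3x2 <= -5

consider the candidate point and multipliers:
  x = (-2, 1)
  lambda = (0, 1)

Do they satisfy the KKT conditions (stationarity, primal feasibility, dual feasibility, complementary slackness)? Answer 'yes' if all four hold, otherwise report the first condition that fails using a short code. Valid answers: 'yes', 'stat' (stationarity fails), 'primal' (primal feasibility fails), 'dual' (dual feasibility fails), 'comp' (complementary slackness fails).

Gradient of f: grad f(x) = Q x + c = (-1, 3)
Constraint values g_i(x) = a_i^T x - b_i:
  g_1((-2, 1)) = -3
  g_2((-2, 1)) = 0
Stationarity residual: grad f(x) + sum_i lambda_i a_i = (0, 0)
  -> stationarity OK
Primal feasibility (all g_i <= 0): OK
Dual feasibility (all lambda_i >= 0): OK
Complementary slackness (lambda_i * g_i(x) = 0 for all i): OK

Verdict: yes, KKT holds.

yes


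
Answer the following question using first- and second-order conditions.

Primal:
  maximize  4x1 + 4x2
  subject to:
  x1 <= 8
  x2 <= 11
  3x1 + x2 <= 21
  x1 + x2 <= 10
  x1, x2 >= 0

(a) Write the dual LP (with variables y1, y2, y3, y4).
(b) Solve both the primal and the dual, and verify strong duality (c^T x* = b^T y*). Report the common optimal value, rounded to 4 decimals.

The standard primal-dual pair for 'max c^T x s.t. A x <= b, x >= 0' is:
  Dual:  min b^T y  s.t.  A^T y >= c,  y >= 0.

So the dual LP is:
  minimize  8y1 + 11y2 + 21y3 + 10y4
  subject to:
    y1 + 3y3 + y4 >= 4
    y2 + y3 + y4 >= 4
    y1, y2, y3, y4 >= 0

Solving the primal: x* = (5.5, 4.5).
  primal value c^T x* = 40.
Solving the dual: y* = (0, 0, 0, 4).
  dual value b^T y* = 40.
Strong duality: c^T x* = b^T y*. Confirmed.

40


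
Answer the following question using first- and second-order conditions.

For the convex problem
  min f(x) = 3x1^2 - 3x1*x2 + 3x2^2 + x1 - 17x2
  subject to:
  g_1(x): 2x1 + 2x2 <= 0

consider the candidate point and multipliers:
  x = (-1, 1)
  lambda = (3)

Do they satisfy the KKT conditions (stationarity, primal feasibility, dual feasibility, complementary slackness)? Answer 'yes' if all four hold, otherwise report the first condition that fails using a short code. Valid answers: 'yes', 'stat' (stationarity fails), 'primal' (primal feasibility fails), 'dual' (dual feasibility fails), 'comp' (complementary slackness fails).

Gradient of f: grad f(x) = Q x + c = (-8, -8)
Constraint values g_i(x) = a_i^T x - b_i:
  g_1((-1, 1)) = 0
Stationarity residual: grad f(x) + sum_i lambda_i a_i = (-2, -2)
  -> stationarity FAILS
Primal feasibility (all g_i <= 0): OK
Dual feasibility (all lambda_i >= 0): OK
Complementary slackness (lambda_i * g_i(x) = 0 for all i): OK

Verdict: the first failing condition is stationarity -> stat.

stat


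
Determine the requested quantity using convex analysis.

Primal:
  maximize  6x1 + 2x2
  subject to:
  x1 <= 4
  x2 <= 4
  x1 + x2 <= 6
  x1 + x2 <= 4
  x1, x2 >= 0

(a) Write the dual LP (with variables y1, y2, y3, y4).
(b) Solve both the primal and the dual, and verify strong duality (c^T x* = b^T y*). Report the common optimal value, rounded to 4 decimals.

The standard primal-dual pair for 'max c^T x s.t. A x <= b, x >= 0' is:
  Dual:  min b^T y  s.t.  A^T y >= c,  y >= 0.

So the dual LP is:
  minimize  4y1 + 4y2 + 6y3 + 4y4
  subject to:
    y1 + y3 + y4 >= 6
    y2 + y3 + y4 >= 2
    y1, y2, y3, y4 >= 0

Solving the primal: x* = (4, 0).
  primal value c^T x* = 24.
Solving the dual: y* = (4, 0, 0, 2).
  dual value b^T y* = 24.
Strong duality: c^T x* = b^T y*. Confirmed.

24


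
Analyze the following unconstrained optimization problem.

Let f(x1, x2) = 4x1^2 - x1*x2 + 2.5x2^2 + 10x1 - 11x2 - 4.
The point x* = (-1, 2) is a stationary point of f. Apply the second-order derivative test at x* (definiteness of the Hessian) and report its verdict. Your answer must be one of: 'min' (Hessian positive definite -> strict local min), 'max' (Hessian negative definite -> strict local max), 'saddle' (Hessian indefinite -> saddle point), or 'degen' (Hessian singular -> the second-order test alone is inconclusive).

Compute the Hessian H = grad^2 f:
  H = [[8, -1], [-1, 5]]
Verify stationarity: grad f(x*) = H x* + g = (0, 0).
Eigenvalues of H: 4.6972, 8.3028.
Both eigenvalues > 0, so H is positive definite -> x* is a strict local min.

min


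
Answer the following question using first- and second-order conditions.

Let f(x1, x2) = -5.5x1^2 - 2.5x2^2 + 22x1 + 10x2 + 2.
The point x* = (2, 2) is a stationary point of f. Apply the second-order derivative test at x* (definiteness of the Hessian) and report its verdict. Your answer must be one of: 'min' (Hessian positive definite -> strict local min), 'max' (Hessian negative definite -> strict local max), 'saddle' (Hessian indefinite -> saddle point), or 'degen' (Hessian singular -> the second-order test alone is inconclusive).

Compute the Hessian H = grad^2 f:
  H = [[-11, 0], [0, -5]]
Verify stationarity: grad f(x*) = H x* + g = (0, 0).
Eigenvalues of H: -11, -5.
Both eigenvalues < 0, so H is negative definite -> x* is a strict local max.

max


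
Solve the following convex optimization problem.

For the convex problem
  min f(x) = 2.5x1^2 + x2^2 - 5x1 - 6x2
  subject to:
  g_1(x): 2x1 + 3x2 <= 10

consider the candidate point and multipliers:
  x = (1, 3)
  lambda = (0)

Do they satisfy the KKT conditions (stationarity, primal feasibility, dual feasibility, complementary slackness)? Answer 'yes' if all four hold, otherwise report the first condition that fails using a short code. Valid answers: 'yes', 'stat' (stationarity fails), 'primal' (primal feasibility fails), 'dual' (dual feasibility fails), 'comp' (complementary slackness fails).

Gradient of f: grad f(x) = Q x + c = (0, 0)
Constraint values g_i(x) = a_i^T x - b_i:
  g_1((1, 3)) = 1
Stationarity residual: grad f(x) + sum_i lambda_i a_i = (0, 0)
  -> stationarity OK
Primal feasibility (all g_i <= 0): FAILS
Dual feasibility (all lambda_i >= 0): OK
Complementary slackness (lambda_i * g_i(x) = 0 for all i): OK

Verdict: the first failing condition is primal_feasibility -> primal.

primal


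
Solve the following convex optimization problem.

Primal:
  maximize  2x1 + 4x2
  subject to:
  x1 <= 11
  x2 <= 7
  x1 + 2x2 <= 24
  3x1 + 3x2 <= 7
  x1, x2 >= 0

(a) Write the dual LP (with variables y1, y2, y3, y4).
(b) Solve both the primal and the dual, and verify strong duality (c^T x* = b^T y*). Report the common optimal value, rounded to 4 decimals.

The standard primal-dual pair for 'max c^T x s.t. A x <= b, x >= 0' is:
  Dual:  min b^T y  s.t.  A^T y >= c,  y >= 0.

So the dual LP is:
  minimize  11y1 + 7y2 + 24y3 + 7y4
  subject to:
    y1 + y3 + 3y4 >= 2
    y2 + 2y3 + 3y4 >= 4
    y1, y2, y3, y4 >= 0

Solving the primal: x* = (0, 2.3333).
  primal value c^T x* = 9.3333.
Solving the dual: y* = (0, 0, 0, 1.3333).
  dual value b^T y* = 9.3333.
Strong duality: c^T x* = b^T y*. Confirmed.

9.3333


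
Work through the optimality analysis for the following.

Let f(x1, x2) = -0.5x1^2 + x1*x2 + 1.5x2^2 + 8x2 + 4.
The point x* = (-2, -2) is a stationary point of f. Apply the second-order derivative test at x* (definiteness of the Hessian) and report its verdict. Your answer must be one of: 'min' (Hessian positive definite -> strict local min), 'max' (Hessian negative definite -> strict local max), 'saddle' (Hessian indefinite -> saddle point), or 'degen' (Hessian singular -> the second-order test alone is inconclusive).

Compute the Hessian H = grad^2 f:
  H = [[-1, 1], [1, 3]]
Verify stationarity: grad f(x*) = H x* + g = (0, 0).
Eigenvalues of H: -1.2361, 3.2361.
Eigenvalues have mixed signs, so H is indefinite -> x* is a saddle point.

saddle


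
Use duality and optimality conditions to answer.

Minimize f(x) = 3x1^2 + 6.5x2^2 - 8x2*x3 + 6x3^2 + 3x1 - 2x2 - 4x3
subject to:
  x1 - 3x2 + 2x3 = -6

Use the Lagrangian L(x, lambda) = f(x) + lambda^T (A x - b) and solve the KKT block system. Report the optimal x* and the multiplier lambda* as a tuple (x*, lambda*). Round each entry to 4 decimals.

Form the Lagrangian:
  L(x, lambda) = (1/2) x^T Q x + c^T x + lambda^T (A x - b)
Stationarity (grad_x L = 0): Q x + c + A^T lambda = 0.
Primal feasibility: A x = b.

This gives the KKT block system:
  [ Q   A^T ] [ x     ]   [-c ]
  [ A    0  ] [ lambda ] = [ b ]

Solving the linear system:
  x*      = (-1.4958, 1.9076, 0.6092)
  lambda* = (5.9748)
  f(x*)   = 12.5546

x* = (-1.4958, 1.9076, 0.6092), lambda* = (5.9748)


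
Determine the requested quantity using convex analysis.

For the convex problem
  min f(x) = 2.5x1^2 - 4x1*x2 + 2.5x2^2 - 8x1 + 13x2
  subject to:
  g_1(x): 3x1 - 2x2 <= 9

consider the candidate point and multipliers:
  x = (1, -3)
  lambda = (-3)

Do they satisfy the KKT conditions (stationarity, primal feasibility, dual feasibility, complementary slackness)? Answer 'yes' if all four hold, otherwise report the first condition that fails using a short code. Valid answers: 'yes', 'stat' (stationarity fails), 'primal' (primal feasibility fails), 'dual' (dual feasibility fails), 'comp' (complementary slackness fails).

Gradient of f: grad f(x) = Q x + c = (9, -6)
Constraint values g_i(x) = a_i^T x - b_i:
  g_1((1, -3)) = 0
Stationarity residual: grad f(x) + sum_i lambda_i a_i = (0, 0)
  -> stationarity OK
Primal feasibility (all g_i <= 0): OK
Dual feasibility (all lambda_i >= 0): FAILS
Complementary slackness (lambda_i * g_i(x) = 0 for all i): OK

Verdict: the first failing condition is dual_feasibility -> dual.

dual


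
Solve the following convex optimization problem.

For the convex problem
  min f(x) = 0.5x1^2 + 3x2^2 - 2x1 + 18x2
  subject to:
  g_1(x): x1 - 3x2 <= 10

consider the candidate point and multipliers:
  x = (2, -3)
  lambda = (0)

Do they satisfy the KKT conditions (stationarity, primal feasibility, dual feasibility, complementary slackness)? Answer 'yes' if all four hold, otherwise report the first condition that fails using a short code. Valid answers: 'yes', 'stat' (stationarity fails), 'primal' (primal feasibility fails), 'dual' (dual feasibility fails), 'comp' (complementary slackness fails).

Gradient of f: grad f(x) = Q x + c = (0, 0)
Constraint values g_i(x) = a_i^T x - b_i:
  g_1((2, -3)) = 1
Stationarity residual: grad f(x) + sum_i lambda_i a_i = (0, 0)
  -> stationarity OK
Primal feasibility (all g_i <= 0): FAILS
Dual feasibility (all lambda_i >= 0): OK
Complementary slackness (lambda_i * g_i(x) = 0 for all i): OK

Verdict: the first failing condition is primal_feasibility -> primal.

primal


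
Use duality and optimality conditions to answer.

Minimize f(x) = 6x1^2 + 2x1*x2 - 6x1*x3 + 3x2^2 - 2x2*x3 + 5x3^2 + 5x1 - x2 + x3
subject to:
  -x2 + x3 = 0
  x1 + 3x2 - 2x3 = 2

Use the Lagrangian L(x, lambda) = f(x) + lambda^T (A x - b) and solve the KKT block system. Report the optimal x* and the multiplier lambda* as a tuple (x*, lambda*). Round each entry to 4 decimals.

Form the Lagrangian:
  L(x, lambda) = (1/2) x^T Q x + c^T x + lambda^T (A x - b)
Stationarity (grad_x L = 0): Q x + c + A^T lambda = 0.
Primal feasibility: A x = b.

This gives the KKT block system:
  [ Q   A^T ] [ x     ]   [-c ]
  [ A    0  ] [ lambda ] = [ b ]

Solving the linear system:
  x*      = (0.8437, 1.1562, 1.1562)
  lambda* = (-26.1875, -10.5)
  f(x*)   = 12.6094

x* = (0.8437, 1.1562, 1.1562), lambda* = (-26.1875, -10.5)


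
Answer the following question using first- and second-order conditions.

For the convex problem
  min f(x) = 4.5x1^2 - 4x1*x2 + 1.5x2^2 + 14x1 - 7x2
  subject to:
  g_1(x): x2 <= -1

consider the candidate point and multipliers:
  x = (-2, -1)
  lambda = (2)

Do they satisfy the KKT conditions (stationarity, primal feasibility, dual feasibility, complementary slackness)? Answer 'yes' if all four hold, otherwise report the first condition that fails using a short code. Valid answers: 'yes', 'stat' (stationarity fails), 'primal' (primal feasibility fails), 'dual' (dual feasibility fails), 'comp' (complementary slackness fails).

Gradient of f: grad f(x) = Q x + c = (0, -2)
Constraint values g_i(x) = a_i^T x - b_i:
  g_1((-2, -1)) = 0
Stationarity residual: grad f(x) + sum_i lambda_i a_i = (0, 0)
  -> stationarity OK
Primal feasibility (all g_i <= 0): OK
Dual feasibility (all lambda_i >= 0): OK
Complementary slackness (lambda_i * g_i(x) = 0 for all i): OK

Verdict: yes, KKT holds.

yes


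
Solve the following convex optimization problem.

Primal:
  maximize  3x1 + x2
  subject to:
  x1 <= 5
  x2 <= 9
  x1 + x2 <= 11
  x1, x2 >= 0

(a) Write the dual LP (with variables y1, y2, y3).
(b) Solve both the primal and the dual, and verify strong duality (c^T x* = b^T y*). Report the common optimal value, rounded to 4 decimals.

The standard primal-dual pair for 'max c^T x s.t. A x <= b, x >= 0' is:
  Dual:  min b^T y  s.t.  A^T y >= c,  y >= 0.

So the dual LP is:
  minimize  5y1 + 9y2 + 11y3
  subject to:
    y1 + y3 >= 3
    y2 + y3 >= 1
    y1, y2, y3 >= 0

Solving the primal: x* = (5, 6).
  primal value c^T x* = 21.
Solving the dual: y* = (2, 0, 1).
  dual value b^T y* = 21.
Strong duality: c^T x* = b^T y*. Confirmed.

21


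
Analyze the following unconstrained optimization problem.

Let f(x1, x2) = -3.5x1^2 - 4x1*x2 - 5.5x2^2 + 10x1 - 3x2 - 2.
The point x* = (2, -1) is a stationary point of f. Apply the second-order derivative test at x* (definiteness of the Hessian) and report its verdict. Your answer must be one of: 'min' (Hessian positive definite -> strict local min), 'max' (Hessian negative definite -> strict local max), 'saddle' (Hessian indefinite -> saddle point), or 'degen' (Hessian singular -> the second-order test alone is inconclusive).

Compute the Hessian H = grad^2 f:
  H = [[-7, -4], [-4, -11]]
Verify stationarity: grad f(x*) = H x* + g = (0, 0).
Eigenvalues of H: -13.4721, -4.5279.
Both eigenvalues < 0, so H is negative definite -> x* is a strict local max.

max


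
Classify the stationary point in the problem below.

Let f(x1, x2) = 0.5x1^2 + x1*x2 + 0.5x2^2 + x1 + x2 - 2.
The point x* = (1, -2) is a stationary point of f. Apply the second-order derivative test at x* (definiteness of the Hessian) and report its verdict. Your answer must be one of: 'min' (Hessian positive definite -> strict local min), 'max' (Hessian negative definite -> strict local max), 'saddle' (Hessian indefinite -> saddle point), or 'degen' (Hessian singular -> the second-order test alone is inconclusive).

Compute the Hessian H = grad^2 f:
  H = [[1, 1], [1, 1]]
Verify stationarity: grad f(x*) = H x* + g = (0, 0).
Eigenvalues of H: 0, 2.
H has a zero eigenvalue (singular; positive semidefinite but not definite), so H is neither positive definite, negative definite, nor indefinite. The second-order test alone is inconclusive -> degen.
(Indeed, f is constant along the null direction of H through x*, so x* is not a strict local extremum.)

degen
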